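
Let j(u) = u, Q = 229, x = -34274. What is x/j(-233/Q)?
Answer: 7848746/233 ≈ 33686.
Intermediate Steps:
x/j(-233/Q) = -34274/((-233/229)) = -34274/((-233*1/229)) = -34274/(-233/229) = -34274*(-229/233) = 7848746/233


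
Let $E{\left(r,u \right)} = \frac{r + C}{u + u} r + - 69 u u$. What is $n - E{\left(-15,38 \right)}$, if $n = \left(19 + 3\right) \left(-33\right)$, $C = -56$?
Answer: $\frac{7516095}{76} \approx 98896.0$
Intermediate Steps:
$E{\left(r,u \right)} = - 69 u^{2} + \frac{r \left(-56 + r\right)}{2 u}$ ($E{\left(r,u \right)} = \frac{r - 56}{u + u} r + - 69 u u = \frac{-56 + r}{2 u} r - 69 u^{2} = \frac{r \left(-56 + r\right)}{2 u} - 69 u^{2} = - 69 u^{2} + \frac{r \left(-56 + r\right)}{2 u}$)
$n = -726$ ($n = 22 \left(-33\right) = -726$)
$n - E{\left(-15,38 \right)} = -726 - \frac{\left(-15\right)^{2} - 138 \cdot 38^{3} - -840}{2 \cdot 38} = -726 - \frac{1}{2} \cdot \frac{1}{38} \left(225 - 7572336 + 840\right) = -726 - \frac{1}{2} \cdot \frac{1}{38} \left(-7571271\right) = -726 - - \frac{7571271}{76} = -726 + \frac{7571271}{76} = \frac{7516095}{76}$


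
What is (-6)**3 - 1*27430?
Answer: -27646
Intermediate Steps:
(-6)**3 - 1*27430 = -216 - 27430 = -27646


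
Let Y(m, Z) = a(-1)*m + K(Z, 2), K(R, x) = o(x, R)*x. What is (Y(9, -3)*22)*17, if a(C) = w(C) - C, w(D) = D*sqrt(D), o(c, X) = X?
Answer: 1122 - 3366*I ≈ 1122.0 - 3366.0*I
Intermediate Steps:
w(D) = D**(3/2)
K(R, x) = R*x
a(C) = C**(3/2) - C
Y(m, Z) = 2*Z + m*(1 - I) (Y(m, Z) = ((-1)**(3/2) - 1*(-1))*m + Z*2 = (-I + 1)*m + 2*Z = (1 - I)*m + 2*Z = m*(1 - I) + 2*Z = 2*Z + m*(1 - I))
(Y(9, -3)*22)*17 = ((2*(-3) + 9*(1 - I))*22)*17 = ((-6 + (9 - 9*I))*22)*17 = ((3 - 9*I)*22)*17 = (66 - 198*I)*17 = 1122 - 3366*I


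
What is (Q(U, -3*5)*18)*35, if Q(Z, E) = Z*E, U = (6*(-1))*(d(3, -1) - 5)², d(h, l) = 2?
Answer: 510300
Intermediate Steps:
U = -54 (U = (6*(-1))*(2 - 5)² = -6*(-3)² = -6*9 = -54)
Q(Z, E) = E*Z
(Q(U, -3*5)*18)*35 = ((-3*5*(-54))*18)*35 = (-15*(-54)*18)*35 = (810*18)*35 = 14580*35 = 510300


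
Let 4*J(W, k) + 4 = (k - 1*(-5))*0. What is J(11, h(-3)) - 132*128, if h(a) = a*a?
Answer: -16897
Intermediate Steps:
h(a) = a²
J(W, k) = -1 (J(W, k) = -1 + ((k - 1*(-5))*0)/4 = -1 + ((k + 5)*0)/4 = -1 + ((5 + k)*0)/4 = -1 + (¼)*0 = -1 + 0 = -1)
J(11, h(-3)) - 132*128 = -1 - 132*128 = -1 - 16896 = -16897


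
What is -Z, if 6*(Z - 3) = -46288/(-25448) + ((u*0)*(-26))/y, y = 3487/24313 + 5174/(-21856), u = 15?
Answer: -31522/9543 ≈ -3.3032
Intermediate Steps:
y = -24791795/265692464 (y = 3487*(1/24313) + 5174*(-1/21856) = 3487/24313 - 2587/10928 = -24791795/265692464 ≈ -0.093310)
Z = 31522/9543 (Z = 3 + (-46288/(-25448) + ((15*0)*(-26))/(-24791795/265692464))/6 = 3 + (-46288*(-1/25448) + (0*(-26))*(-265692464/24791795))/6 = 3 + (5786/3181 + 0*(-265692464/24791795))/6 = 3 + (5786/3181 + 0)/6 = 3 + (1/6)*(5786/3181) = 3 + 2893/9543 = 31522/9543 ≈ 3.3032)
-Z = -1*31522/9543 = -31522/9543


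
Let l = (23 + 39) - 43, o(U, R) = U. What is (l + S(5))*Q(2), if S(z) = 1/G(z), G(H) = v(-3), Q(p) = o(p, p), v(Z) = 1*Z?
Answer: 112/3 ≈ 37.333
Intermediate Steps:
l = 19 (l = 62 - 43 = 19)
v(Z) = Z
Q(p) = p
G(H) = -3
S(z) = -1/3 (S(z) = 1/(-3) = -1/3)
(l + S(5))*Q(2) = (19 - 1/3)*2 = (56/3)*2 = 112/3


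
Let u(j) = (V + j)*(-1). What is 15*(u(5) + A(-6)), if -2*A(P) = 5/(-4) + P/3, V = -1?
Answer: -285/8 ≈ -35.625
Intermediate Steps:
A(P) = 5/8 - P/6 (A(P) = -(5/(-4) + P/3)/2 = -(5*(-1/4) + P*(1/3))/2 = -(-5/4 + P/3)/2 = 5/8 - P/6)
u(j) = 1 - j (u(j) = (-1 + j)*(-1) = 1 - j)
15*(u(5) + A(-6)) = 15*((1 - 1*5) + (5/8 - 1/6*(-6))) = 15*((1 - 5) + (5/8 + 1)) = 15*(-4 + 13/8) = 15*(-19/8) = -285/8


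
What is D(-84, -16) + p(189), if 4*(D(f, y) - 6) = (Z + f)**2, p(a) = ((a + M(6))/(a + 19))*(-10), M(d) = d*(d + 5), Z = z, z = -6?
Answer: 209949/104 ≈ 2018.7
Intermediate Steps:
Z = -6
M(d) = d*(5 + d)
p(a) = -10*(66 + a)/(19 + a) (p(a) = ((a + 6*(5 + 6))/(a + 19))*(-10) = ((a + 6*11)/(19 + a))*(-10) = ((a + 66)/(19 + a))*(-10) = ((66 + a)/(19 + a))*(-10) = -10*(66 + a)/(19 + a))
D(f, y) = 6 + (-6 + f)**2/4
D(-84, -16) + p(189) = (6 + (-6 - 84)**2/4) + 10*(-66 - 1*189)/(19 + 189) = (6 + (1/4)*(-90)**2) + 10*(-66 - 189)/208 = (6 + (1/4)*8100) + 10*(1/208)*(-255) = (6 + 2025) - 1275/104 = 2031 - 1275/104 = 209949/104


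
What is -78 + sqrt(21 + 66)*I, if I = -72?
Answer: -78 - 72*sqrt(87) ≈ -749.57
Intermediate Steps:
-78 + sqrt(21 + 66)*I = -78 + sqrt(21 + 66)*(-72) = -78 + sqrt(87)*(-72) = -78 - 72*sqrt(87)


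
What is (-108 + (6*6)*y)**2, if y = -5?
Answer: 82944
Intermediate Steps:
(-108 + (6*6)*y)**2 = (-108 + (6*6)*(-5))**2 = (-108 + 36*(-5))**2 = (-108 - 180)**2 = (-288)**2 = 82944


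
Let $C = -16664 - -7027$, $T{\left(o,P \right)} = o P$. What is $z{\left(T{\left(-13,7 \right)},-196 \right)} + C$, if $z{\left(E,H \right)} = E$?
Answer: $-9728$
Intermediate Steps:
$T{\left(o,P \right)} = P o$
$C = -9637$ ($C = -16664 + 7027 = -9637$)
$z{\left(T{\left(-13,7 \right)},-196 \right)} + C = 7 \left(-13\right) - 9637 = -91 - 9637 = -9728$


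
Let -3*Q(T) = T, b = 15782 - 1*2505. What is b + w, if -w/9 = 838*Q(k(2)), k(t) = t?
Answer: 18305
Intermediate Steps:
b = 13277 (b = 15782 - 2505 = 13277)
Q(T) = -T/3
w = 5028 (w = -7542*(-1/3*2) = -7542*(-2)/3 = -9*(-1676/3) = 5028)
b + w = 13277 + 5028 = 18305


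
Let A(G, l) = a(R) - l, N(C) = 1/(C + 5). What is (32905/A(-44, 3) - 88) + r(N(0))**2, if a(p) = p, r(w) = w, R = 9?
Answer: 809431/150 ≈ 5396.2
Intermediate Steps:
N(C) = 1/(5 + C)
A(G, l) = 9 - l
(32905/A(-44, 3) - 88) + r(N(0))**2 = (32905/(9 - 1*3) - 88) + (1/(5 + 0))**2 = (32905/(9 - 3) - 88) + (1/5)**2 = (32905/6 - 88) + (1/5)**2 = (32905*(1/6) - 88) + 1/25 = (32905/6 - 88) + 1/25 = 32377/6 + 1/25 = 809431/150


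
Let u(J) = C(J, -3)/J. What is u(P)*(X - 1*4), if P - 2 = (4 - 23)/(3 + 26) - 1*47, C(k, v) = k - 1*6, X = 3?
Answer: -749/662 ≈ -1.1314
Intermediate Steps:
C(k, v) = -6 + k (C(k, v) = k - 6 = -6 + k)
P = -1324/29 (P = 2 + ((4 - 23)/(3 + 26) - 1*47) = 2 + (-19/29 - 47) = 2 - 1382/29 = -1324/29 ≈ -45.655)
u(J) = (-6 + J)/J
u(P)*(X - 1*4) = ((-6 - 1324/29)/(-1324/29))*(3 - 1*4) = (-29/1324*(-1498/29))*(3 - 4) = (749/662)*(-1) = -749/662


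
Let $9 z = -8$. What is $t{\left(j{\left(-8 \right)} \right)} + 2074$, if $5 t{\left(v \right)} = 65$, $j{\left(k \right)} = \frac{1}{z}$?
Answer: $2087$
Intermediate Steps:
$z = - \frac{8}{9}$ ($z = \frac{1}{9} \left(-8\right) = - \frac{8}{9} \approx -0.88889$)
$j{\left(k \right)} = - \frac{9}{8}$ ($j{\left(k \right)} = \frac{1}{- \frac{8}{9}} = - \frac{9}{8}$)
$t{\left(v \right)} = 13$ ($t{\left(v \right)} = \frac{1}{5} \cdot 65 = 13$)
$t{\left(j{\left(-8 \right)} \right)} + 2074 = 13 + 2074 = 2087$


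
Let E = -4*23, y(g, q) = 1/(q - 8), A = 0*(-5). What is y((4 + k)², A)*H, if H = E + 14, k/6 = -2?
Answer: 39/4 ≈ 9.7500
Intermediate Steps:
k = -12 (k = 6*(-2) = -12)
A = 0
y(g, q) = 1/(-8 + q)
E = -92
H = -78 (H = -92 + 14 = -78)
y((4 + k)², A)*H = -78/(-8 + 0) = -78/(-8) = -⅛*(-78) = 39/4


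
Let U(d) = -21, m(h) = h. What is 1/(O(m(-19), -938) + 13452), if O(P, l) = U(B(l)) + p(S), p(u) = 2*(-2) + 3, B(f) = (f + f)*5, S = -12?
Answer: 1/13430 ≈ 7.4460e-5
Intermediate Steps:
B(f) = 10*f (B(f) = (2*f)*5 = 10*f)
p(u) = -1 (p(u) = -4 + 3 = -1)
O(P, l) = -22 (O(P, l) = -21 - 1 = -22)
1/(O(m(-19), -938) + 13452) = 1/(-22 + 13452) = 1/13430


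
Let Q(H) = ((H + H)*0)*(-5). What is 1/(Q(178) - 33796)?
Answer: -1/33796 ≈ -2.9589e-5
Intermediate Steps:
Q(H) = 0 (Q(H) = ((2*H)*0)*(-5) = 0*(-5) = 0)
1/(Q(178) - 33796) = 1/(0 - 33796) = 1/(-33796) = -1/33796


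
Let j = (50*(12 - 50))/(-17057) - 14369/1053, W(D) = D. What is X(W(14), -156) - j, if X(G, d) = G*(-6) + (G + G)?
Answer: -762725843/17961021 ≈ -42.466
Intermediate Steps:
X(G, d) = -4*G (X(G, d) = -6*G + 2*G = -4*G)
j = -243091333/17961021 (j = (50*(-38))*(-1/17057) - 14369*1/1053 = -1900*(-1/17057) - 14369/1053 = 1900/17057 - 14369/1053 = -243091333/17961021 ≈ -13.534)
X(W(14), -156) - j = -4*14 - 1*(-243091333/17961021) = -56 + 243091333/17961021 = -762725843/17961021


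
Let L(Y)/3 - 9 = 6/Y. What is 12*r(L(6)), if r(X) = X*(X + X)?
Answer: 21600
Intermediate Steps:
L(Y) = 27 + 18/Y (L(Y) = 27 + 3*(6/Y) = 27 + 18/Y)
r(X) = 2*X² (r(X) = X*(2*X) = 2*X²)
12*r(L(6)) = 12*(2*(27 + 18/6)²) = 12*(2*(27 + 18*(⅙))²) = 12*(2*(27 + 3)²) = 12*(2*30²) = 12*(2*900) = 12*1800 = 21600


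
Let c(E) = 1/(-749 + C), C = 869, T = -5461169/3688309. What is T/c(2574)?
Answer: -655340280/3688309 ≈ -177.68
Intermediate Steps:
T = -5461169/3688309 (T = -5461169*1/3688309 = -5461169/3688309 ≈ -1.4807)
c(E) = 1/120 (c(E) = 1/(-749 + 869) = 1/120)
T/c(2574) = -5461169/(3688309*1/120) = -5461169/3688309*120 = -655340280/3688309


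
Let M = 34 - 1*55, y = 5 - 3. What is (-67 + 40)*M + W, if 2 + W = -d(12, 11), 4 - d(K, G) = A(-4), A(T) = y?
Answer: 563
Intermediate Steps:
y = 2
A(T) = 2
d(K, G) = 2 (d(K, G) = 4 - 1*2 = 4 - 2 = 2)
W = -4 (W = -2 - 1*2 = -2 - 2 = -4)
M = -21 (M = 34 - 55 = -21)
(-67 + 40)*M + W = (-67 + 40)*(-21) - 4 = -27*(-21) - 4 = 567 - 4 = 563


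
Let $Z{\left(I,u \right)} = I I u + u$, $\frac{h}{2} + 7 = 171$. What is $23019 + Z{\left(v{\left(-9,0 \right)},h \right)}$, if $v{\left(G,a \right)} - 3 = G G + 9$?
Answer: $2860219$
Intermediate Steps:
$v{\left(G,a \right)} = 12 + G^{2}$ ($v{\left(G,a \right)} = 3 + \left(G G + 9\right) = 3 + \left(G^{2} + 9\right) = 3 + \left(9 + G^{2}\right) = 12 + G^{2}$)
$h = 328$ ($h = -14 + 2 \cdot 171 = -14 + 342 = 328$)
$Z{\left(I,u \right)} = u + u I^{2}$ ($Z{\left(I,u \right)} = I^{2} u + u = u I^{2} + u = u + u I^{2}$)
$23019 + Z{\left(v{\left(-9,0 \right)},h \right)} = 23019 + 328 \left(1 + \left(12 + \left(-9\right)^{2}\right)^{2}\right) = 23019 + 328 \left(1 + \left(12 + 81\right)^{2}\right) = 23019 + 328 \left(1 + 93^{2}\right) = 23019 + 328 \left(1 + 8649\right) = 23019 + 328 \cdot 8650 = 23019 + 2837200 = 2860219$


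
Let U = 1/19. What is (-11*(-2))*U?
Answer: 22/19 ≈ 1.1579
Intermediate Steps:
U = 1/19 ≈ 0.052632
(-11*(-2))*U = -11*(-2)*(1/19) = 22*(1/19) = 22/19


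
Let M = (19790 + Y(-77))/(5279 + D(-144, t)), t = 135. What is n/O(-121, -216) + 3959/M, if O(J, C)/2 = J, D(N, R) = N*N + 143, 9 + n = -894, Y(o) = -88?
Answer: 12539597615/2383942 ≈ 5260.0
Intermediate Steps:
n = -903 (n = -9 - 894 = -903)
D(N, R) = 143 + N**2 (D(N, R) = N**2 + 143 = 143 + N**2)
O(J, C) = 2*J
M = 9851/13079 (M = (19790 - 88)/(5279 + (143 + (-144)**2)) = 19702/(5279 + (143 + 20736)) = 19702/(5279 + 20879) = 19702/26158 = 19702*(1/26158) = 9851/13079 ≈ 0.75319)
n/O(-121, -216) + 3959/M = -903/(2*(-121)) + 3959/(9851/13079) = -903/(-242) + 3959*(13079/9851) = -903*(-1/242) + 51779761/9851 = 903/242 + 51779761/9851 = 12539597615/2383942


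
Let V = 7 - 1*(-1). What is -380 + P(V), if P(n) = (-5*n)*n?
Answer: -700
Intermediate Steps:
V = 8 (V = 7 + 1 = 8)
P(n) = -5*n**2
-380 + P(V) = -380 - 5*8**2 = -380 - 5*64 = -380 - 320 = -700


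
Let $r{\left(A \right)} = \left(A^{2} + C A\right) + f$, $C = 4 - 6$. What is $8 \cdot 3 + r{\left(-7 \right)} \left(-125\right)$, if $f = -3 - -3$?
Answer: $-7851$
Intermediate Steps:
$C = -2$ ($C = 4 - 6 = -2$)
$f = 0$ ($f = -3 + 3 = 0$)
$r{\left(A \right)} = A^{2} - 2 A$ ($r{\left(A \right)} = \left(A^{2} - 2 A\right) + 0 = A^{2} - 2 A$)
$8 \cdot 3 + r{\left(-7 \right)} \left(-125\right) = 8 \cdot 3 + - 7 \left(-2 - 7\right) \left(-125\right) = 24 + \left(-7\right) \left(-9\right) \left(-125\right) = 24 + 63 \left(-125\right) = 24 - 7875 = -7851$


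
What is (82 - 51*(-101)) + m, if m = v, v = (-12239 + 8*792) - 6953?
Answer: -7623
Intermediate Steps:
v = -12856 (v = (-12239 + 6336) - 6953 = -5903 - 6953 = -12856)
m = -12856
(82 - 51*(-101)) + m = (82 - 51*(-101)) - 12856 = (82 + 5151) - 12856 = 5233 - 12856 = -7623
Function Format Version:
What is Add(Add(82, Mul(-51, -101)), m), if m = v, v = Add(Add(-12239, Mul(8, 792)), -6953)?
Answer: -7623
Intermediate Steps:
v = -12856 (v = Add(Add(-12239, 6336), -6953) = Add(-5903, -6953) = -12856)
m = -12856
Add(Add(82, Mul(-51, -101)), m) = Add(Add(82, Mul(-51, -101)), -12856) = Add(Add(82, 5151), -12856) = Add(5233, -12856) = -7623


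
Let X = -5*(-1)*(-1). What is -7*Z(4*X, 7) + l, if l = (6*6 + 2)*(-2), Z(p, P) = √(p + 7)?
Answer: -76 - 7*I*√13 ≈ -76.0 - 25.239*I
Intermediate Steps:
X = -5 (X = 5*(-1) = -5)
Z(p, P) = √(7 + p)
l = -76 (l = (36 + 2)*(-2) = 38*(-2) = -76)
-7*Z(4*X, 7) + l = -7*√(7 + 4*(-5)) - 76 = -7*√(7 - 20) - 76 = -7*I*√13 - 76 = -76 - 7*I*√13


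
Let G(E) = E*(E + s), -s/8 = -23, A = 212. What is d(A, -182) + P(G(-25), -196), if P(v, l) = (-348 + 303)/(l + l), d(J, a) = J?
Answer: 83149/392 ≈ 212.11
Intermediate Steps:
s = 184 (s = -8*(-23) = 184)
G(E) = E*(184 + E) (G(E) = E*(E + 184) = E*(184 + E))
P(v, l) = -45/(2*l) (P(v, l) = -45*1/(2*l) = -45/(2*l))
d(A, -182) + P(G(-25), -196) = 212 - 45/2/(-196) = 212 - 45/2*(-1/196) = 212 + 45/392 = 83149/392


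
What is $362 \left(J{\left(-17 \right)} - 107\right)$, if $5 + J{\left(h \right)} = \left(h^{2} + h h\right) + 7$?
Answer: $171226$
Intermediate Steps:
$J{\left(h \right)} = 2 + 2 h^{2}$ ($J{\left(h \right)} = -5 + \left(\left(h^{2} + h h\right) + 7\right) = -5 + \left(\left(h^{2} + h^{2}\right) + 7\right) = -5 + \left(2 h^{2} + 7\right) = -5 + \left(7 + 2 h^{2}\right) = 2 + 2 h^{2}$)
$362 \left(J{\left(-17 \right)} - 107\right) = 362 \left(\left(2 + 2 \left(-17\right)^{2}\right) - 107\right) = 362 \left(\left(2 + 2 \cdot 289\right) - 107\right) = 362 \left(\left(2 + 578\right) - 107\right) = 362 \left(580 - 107\right) = 362 \cdot 473 = 171226$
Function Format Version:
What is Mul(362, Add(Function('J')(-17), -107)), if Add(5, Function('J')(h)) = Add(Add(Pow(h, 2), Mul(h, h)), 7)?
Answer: 171226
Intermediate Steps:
Function('J')(h) = Add(2, Mul(2, Pow(h, 2))) (Function('J')(h) = Add(-5, Add(Add(Pow(h, 2), Mul(h, h)), 7)) = Add(-5, Add(Add(Pow(h, 2), Pow(h, 2)), 7)) = Add(-5, Add(Mul(2, Pow(h, 2)), 7)) = Add(-5, Add(7, Mul(2, Pow(h, 2)))) = Add(2, Mul(2, Pow(h, 2))))
Mul(362, Add(Function('J')(-17), -107)) = Mul(362, Add(Add(2, Mul(2, Pow(-17, 2))), -107)) = Mul(362, Add(Add(2, Mul(2, 289)), -107)) = Mul(362, Add(Add(2, 578), -107)) = Mul(362, Add(580, -107)) = Mul(362, 473) = 171226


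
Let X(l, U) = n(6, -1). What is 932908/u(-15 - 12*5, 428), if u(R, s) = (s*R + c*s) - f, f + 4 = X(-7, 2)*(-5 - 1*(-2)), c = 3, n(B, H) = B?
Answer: -466454/15397 ≈ -30.295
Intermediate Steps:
X(l, U) = 6
f = -22 (f = -4 + 6*(-5 - 1*(-2)) = -4 + 6*(-5 + 2) = -4 + 6*(-3) = -4 - 18 = -22)
u(R, s) = 22 + 3*s + R*s (u(R, s) = (s*R + 3*s) - 1*(-22) = (R*s + 3*s) + 22 = (3*s + R*s) + 22 = 22 + 3*s + R*s)
932908/u(-15 - 12*5, 428) = 932908/(22 + 3*428 + (-15 - 12*5)*428) = 932908/(22 + 1284 + (-15 - 60)*428) = 932908/(22 + 1284 - 75*428) = 932908/(22 + 1284 - 32100) = 932908/(-30794) = 932908*(-1/30794) = -466454/15397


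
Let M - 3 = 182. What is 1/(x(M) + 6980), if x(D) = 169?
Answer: 1/7149 ≈ 0.00013988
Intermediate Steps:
M = 185 (M = 3 + 182 = 185)
1/(x(M) + 6980) = 1/(169 + 6980) = 1/7149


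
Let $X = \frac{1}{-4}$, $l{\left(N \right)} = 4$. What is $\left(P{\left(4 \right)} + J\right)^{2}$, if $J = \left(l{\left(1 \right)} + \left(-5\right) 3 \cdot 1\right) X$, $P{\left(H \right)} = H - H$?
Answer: $\frac{121}{16} \approx 7.5625$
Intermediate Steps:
$P{\left(H \right)} = 0$
$X = - \frac{1}{4} \approx -0.25$
$J = \frac{11}{4}$ ($J = \left(4 + \left(-5\right) 3 \cdot 1\right) \left(- \frac{1}{4}\right) = \left(4 - 15\right) \left(- \frac{1}{4}\right) = \left(-11\right) \left(- \frac{1}{4}\right) = \frac{11}{4} \approx 2.75$)
$\left(P{\left(4 \right)} + J\right)^{2} = \left(0 + \frac{11}{4}\right)^{2} = \left(\frac{11}{4}\right)^{2} = \frac{121}{16}$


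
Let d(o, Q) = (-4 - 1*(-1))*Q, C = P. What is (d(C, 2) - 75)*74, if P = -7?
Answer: -5994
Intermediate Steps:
C = -7
d(o, Q) = -3*Q (d(o, Q) = (-4 + 1)*Q = -3*Q)
(d(C, 2) - 75)*74 = (-3*2 - 75)*74 = (-6 - 75)*74 = -81*74 = -5994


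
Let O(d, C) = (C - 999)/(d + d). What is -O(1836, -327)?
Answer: 13/36 ≈ 0.36111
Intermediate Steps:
O(d, C) = (-999 + C)/(2*d) (O(d, C) = (-999 + C)/((2*d)) = (-999 + C)*(1/(2*d)) = (-999 + C)/(2*d))
-O(1836, -327) = -(-999 - 327)/(2*1836) = -(-1326)/(2*1836) = -1*(-13/36) = 13/36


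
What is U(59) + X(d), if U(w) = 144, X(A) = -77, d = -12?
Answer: 67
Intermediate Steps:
U(59) + X(d) = 144 - 77 = 67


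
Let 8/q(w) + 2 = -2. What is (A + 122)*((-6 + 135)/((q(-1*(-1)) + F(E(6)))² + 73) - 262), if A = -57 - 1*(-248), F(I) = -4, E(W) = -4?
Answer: -8898277/109 ≈ -81636.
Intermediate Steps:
q(w) = -2 (q(w) = 8/(-2 - 2) = 8/(-4) = 8*(-¼) = -2)
A = 191 (A = -57 + 248 = 191)
(A + 122)*((-6 + 135)/((q(-1*(-1)) + F(E(6)))² + 73) - 262) = (191 + 122)*((-6 + 135)/((-2 - 4)² + 73) - 262) = 313*(129/((-6)² + 73) - 262) = 313*(129/(36 + 73) - 262) = 313*(129/109 - 262) = 313*(-28429/109) = -8898277/109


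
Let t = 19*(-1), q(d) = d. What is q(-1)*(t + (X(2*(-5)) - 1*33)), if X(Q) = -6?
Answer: 58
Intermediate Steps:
t = -19
q(-1)*(t + (X(2*(-5)) - 1*33)) = -(-19 + (-6 - 1*33)) = -(-19 + (-6 - 33)) = -(-19 - 39) = -1*(-58) = 58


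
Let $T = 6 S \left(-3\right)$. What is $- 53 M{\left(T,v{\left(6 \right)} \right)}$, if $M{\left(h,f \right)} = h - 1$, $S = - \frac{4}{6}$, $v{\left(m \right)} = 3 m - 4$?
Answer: $-583$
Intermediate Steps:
$v{\left(m \right)} = -4 + 3 m$
$S = - \frac{2}{3}$ ($S = \left(-4\right) \frac{1}{6} = - \frac{2}{3} \approx -0.66667$)
$T = 12$ ($T = 6 \left(- \frac{2}{3}\right) \left(-3\right) = \left(-4\right) \left(-3\right) = 12$)
$M{\left(h,f \right)} = -1 + h$
$- 53 M{\left(T,v{\left(6 \right)} \right)} = - 53 \left(-1 + 12\right) = \left(-53\right) 11 = -583$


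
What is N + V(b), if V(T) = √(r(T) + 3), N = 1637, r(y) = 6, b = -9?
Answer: 1640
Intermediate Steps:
V(T) = 3 (V(T) = √(6 + 3) = √9 = 3)
N + V(b) = 1637 + 3 = 1640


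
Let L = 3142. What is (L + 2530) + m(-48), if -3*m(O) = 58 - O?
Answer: 16910/3 ≈ 5636.7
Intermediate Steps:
m(O) = -58/3 + O/3 (m(O) = -(58 - O)/3 = -58/3 + O/3)
(L + 2530) + m(-48) = (3142 + 2530) + (-58/3 + (⅓)*(-48)) = 5672 + (-58/3 - 16) = 5672 - 106/3 = 16910/3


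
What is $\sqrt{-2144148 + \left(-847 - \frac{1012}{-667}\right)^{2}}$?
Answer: $\frac{i \sqrt{1202047107}}{29} \approx 1195.5 i$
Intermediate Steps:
$\sqrt{-2144148 + \left(-847 - \frac{1012}{-667}\right)^{2}} = \sqrt{-2144148 + \left(-847 - - \frac{44}{29}\right)^{2}} = \sqrt{-2144148 + \left(-847 + \frac{44}{29}\right)^{2}} = \sqrt{-2144148 + \left(- \frac{24519}{29}\right)^{2}} = \sqrt{-2144148 + \frac{601181361}{841}} = \sqrt{- \frac{1202047107}{841}} = \frac{i \sqrt{1202047107}}{29}$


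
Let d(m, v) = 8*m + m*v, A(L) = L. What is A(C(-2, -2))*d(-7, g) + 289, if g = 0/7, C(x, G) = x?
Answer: 401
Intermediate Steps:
g = 0 (g = 0*(⅐) = 0)
A(C(-2, -2))*d(-7, g) + 289 = -(-14)*(8 + 0) + 289 = -(-14)*8 + 289 = -2*(-56) + 289 = 112 + 289 = 401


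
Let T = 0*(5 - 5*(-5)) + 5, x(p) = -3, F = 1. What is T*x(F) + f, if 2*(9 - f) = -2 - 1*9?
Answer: -½ ≈ -0.50000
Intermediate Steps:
T = 5 (T = 0*(5 + 25) + 5 = 0*30 + 5 = 0 + 5 = 5)
f = 29/2 (f = 9 - (-2 - 1*9)/2 = 9 - (-2 - 9)/2 = 9 - ½*(-11) = 9 + 11/2 = 29/2 ≈ 14.500)
T*x(F) + f = 5*(-3) + 29/2 = -15 + 29/2 = -½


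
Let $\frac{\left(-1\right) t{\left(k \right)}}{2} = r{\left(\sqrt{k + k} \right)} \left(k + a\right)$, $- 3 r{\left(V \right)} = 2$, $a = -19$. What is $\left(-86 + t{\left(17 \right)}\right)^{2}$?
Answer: $\frac{70756}{9} \approx 7861.8$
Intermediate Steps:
$r{\left(V \right)} = - \frac{2}{3}$ ($r{\left(V \right)} = \left(- \frac{1}{3}\right) 2 = - \frac{2}{3}$)
$t{\left(k \right)} = - \frac{76}{3} + \frac{4 k}{3}$ ($t{\left(k \right)} = - 2 \left(- \frac{2 \left(k - 19\right)}{3}\right) = - 2 \left(- \frac{2 \left(-19 + k\right)}{3}\right) = - 2 \left(\frac{38}{3} - \frac{2 k}{3}\right) = - \frac{76}{3} + \frac{4 k}{3}$)
$\left(-86 + t{\left(17 \right)}\right)^{2} = \left(-86 + \left(- \frac{76}{3} + \frac{4}{3} \cdot 17\right)\right)^{2} = \left(-86 + \left(- \frac{76}{3} + \frac{68}{3}\right)\right)^{2} = \left(-86 - \frac{8}{3}\right)^{2} = \left(- \frac{266}{3}\right)^{2} = \frac{70756}{9}$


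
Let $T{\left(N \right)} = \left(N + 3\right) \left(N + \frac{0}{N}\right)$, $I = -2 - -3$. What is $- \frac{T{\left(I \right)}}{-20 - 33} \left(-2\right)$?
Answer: $- \frac{8}{53} \approx -0.15094$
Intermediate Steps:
$I = 1$ ($I = -2 + 3 = 1$)
$T{\left(N \right)} = N \left(3 + N\right)$ ($T{\left(N \right)} = \left(3 + N\right) \left(N + 0\right) = \left(3 + N\right) N = N \left(3 + N\right)$)
$- \frac{T{\left(I \right)}}{-20 - 33} \left(-2\right) = - \frac{1 \left(3 + 1\right)}{-20 - 33} \left(-2\right) = - \frac{1 \cdot 4}{-53} \left(-2\right) = - \left(- \frac{1}{53}\right) 4 \left(-2\right) = - \frac{\left(-4\right) \left(-2\right)}{53} = \left(-1\right) \frac{8}{53} = - \frac{8}{53}$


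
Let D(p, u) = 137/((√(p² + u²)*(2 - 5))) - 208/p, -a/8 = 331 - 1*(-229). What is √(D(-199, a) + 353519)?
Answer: √(50955009953226425533505799 - 327310597486011*√20110001)/12005670597 ≈ 594.58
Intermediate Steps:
a = -4480 (a = -8*(331 - 1*(-229)) = -8*(331 + 229) = -8*560 = -4480)
D(p, u) = -208/p - 137/(3*√(p² + u²)) (D(p, u) = 137/((√(p² + u²)*(-3))) - 208/p = 137/((-3*√(p² + u²))) - 208/p = 137*(-1/(3*√(p² + u²))) - 208/p = -137/(3*√(p² + u²)) - 208/p = -208/p - 137/(3*√(p² + u²)))
√(D(-199, a) + 353519) = √((-208/(-199) - 137/(3*√((-199)² + (-4480)²))) + 353519) = √((-208*(-1/199) - 137/(3*√(39601 + 20070400))) + 353519) = √((208/199 - 137*√20110001/60330003) + 353519) = √(70350489/199 - 137*√20110001/60330003)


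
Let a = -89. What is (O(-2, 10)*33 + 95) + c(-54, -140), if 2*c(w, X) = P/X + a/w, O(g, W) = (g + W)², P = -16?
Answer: 8345791/3780 ≈ 2207.9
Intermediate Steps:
O(g, W) = (W + g)²
c(w, X) = -8/X - 89/(2*w) (c(w, X) = (-16/X - 89/w)/2 = (-89/w - 16/X)/2 = -8/X - 89/(2*w))
(O(-2, 10)*33 + 95) + c(-54, -140) = ((10 - 2)²*33 + 95) + (-8/(-140) - 89/2/(-54)) = (8²*33 + 95) + (-8*(-1/140) - 89/2*(-1/54)) = (64*33 + 95) + (2/35 + 89/108) = (2112 + 95) + 3331/3780 = 2207 + 3331/3780 = 8345791/3780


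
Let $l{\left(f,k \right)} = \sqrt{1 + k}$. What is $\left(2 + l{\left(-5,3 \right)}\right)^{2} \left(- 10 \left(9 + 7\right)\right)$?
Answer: $-2560$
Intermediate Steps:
$\left(2 + l{\left(-5,3 \right)}\right)^{2} \left(- 10 \left(9 + 7\right)\right) = \left(2 + \sqrt{1 + 3}\right)^{2} \left(- 10 \left(9 + 7\right)\right) = \left(2 + \sqrt{4}\right)^{2} \left(\left(-10\right) 16\right) = \left(2 + 2\right)^{2} \left(-160\right) = 4^{2} \left(-160\right) = 16 \left(-160\right) = -2560$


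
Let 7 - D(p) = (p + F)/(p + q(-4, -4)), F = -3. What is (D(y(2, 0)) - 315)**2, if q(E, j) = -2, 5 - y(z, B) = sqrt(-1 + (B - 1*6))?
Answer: (189109*I + 572268*sqrt(7))/(2*(I + 3*sqrt(7))) ≈ 95365.0 - 102.13*I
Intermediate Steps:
y(z, B) = 5 - sqrt(-7 + B) (y(z, B) = 5 - sqrt(-1 + (B - 1*6)) = 5 - sqrt(-1 + (B - 6)) = 5 - sqrt(-1 + (-6 + B)) = 5 - sqrt(-7 + B))
D(p) = 7 - (-3 + p)/(-2 + p) (D(p) = 7 - (p - 3)/(p - 2) = 7 - (-3 + p)/(-2 + p))
(D(y(2, 0)) - 315)**2 = ((-11 + 6*(5 - sqrt(-7 + 0)))/(-2 + (5 - sqrt(-7 + 0))) - 315)**2 = ((-11 + 6*(5 - sqrt(-7)))/(-2 + (5 - sqrt(-7))) - 315)**2 = ((-11 + 6*(5 - I*sqrt(7)))/(-2 + (5 - I*sqrt(7))) - 315)**2 = ((-11 + (30 - 6*I*sqrt(7)))/(3 - I*sqrt(7)) - 315)**2 = ((19 - 6*I*sqrt(7))/(3 - I*sqrt(7)) - 315)**2 = (-315 + (19 - 6*I*sqrt(7))/(3 - I*sqrt(7)))**2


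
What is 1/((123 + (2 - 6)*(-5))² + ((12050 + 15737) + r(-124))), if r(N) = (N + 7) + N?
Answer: 1/47995 ≈ 2.0835e-5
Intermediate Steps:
r(N) = 7 + 2*N (r(N) = (7 + N) + N = 7 + 2*N)
1/((123 + (2 - 6)*(-5))² + ((12050 + 15737) + r(-124))) = 1/((123 + (2 - 6)*(-5))² + ((12050 + 15737) + (7 + 2*(-124)))) = 1/((123 - 4*(-5))² + (27787 + (7 - 248))) = 1/((123 + 20)² + (27787 - 241)) = 1/(143² + 27546) = 1/(20449 + 27546) = 1/47995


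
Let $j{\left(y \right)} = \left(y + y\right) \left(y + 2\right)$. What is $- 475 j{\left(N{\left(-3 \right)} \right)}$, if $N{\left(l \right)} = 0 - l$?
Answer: $-14250$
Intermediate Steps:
$N{\left(l \right)} = - l$
$j{\left(y \right)} = 2 y \left(2 + y\right)$
$- 475 j{\left(N{\left(-3 \right)} \right)} = - 475 \cdot 2 \left(\left(-1\right) \left(-3\right)\right) \left(2 - -3\right) = - 475 \cdot 2 \cdot 3 \left(2 + 3\right) = - 475 \cdot 2 \cdot 3 \cdot 5 = \left(-475\right) 30 = -14250$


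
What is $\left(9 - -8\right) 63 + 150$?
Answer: $1221$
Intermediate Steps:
$\left(9 - -8\right) 63 + 150 = \left(9 + 8\right) 63 + 150 = 17 \cdot 63 + 150 = 1071 + 150 = 1221$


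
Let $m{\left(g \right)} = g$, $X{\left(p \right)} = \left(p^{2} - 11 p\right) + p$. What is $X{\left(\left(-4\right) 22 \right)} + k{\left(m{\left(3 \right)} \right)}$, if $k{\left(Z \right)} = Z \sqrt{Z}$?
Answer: $8624 + 3 \sqrt{3} \approx 8629.2$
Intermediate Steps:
$X{\left(p \right)} = p^{2} - 10 p$
$k{\left(Z \right)} = Z^{\frac{3}{2}}$
$X{\left(\left(-4\right) 22 \right)} + k{\left(m{\left(3 \right)} \right)} = \left(-4\right) 22 \left(-10 - 88\right) + 3^{\frac{3}{2}} = - 88 \left(-10 - 88\right) + 3 \sqrt{3} = \left(-88\right) \left(-98\right) + 3 \sqrt{3} = 8624 + 3 \sqrt{3}$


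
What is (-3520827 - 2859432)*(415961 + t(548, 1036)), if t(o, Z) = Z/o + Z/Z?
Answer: -363592157786727/137 ≈ -2.6540e+12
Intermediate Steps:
t(o, Z) = 1 + Z/o (t(o, Z) = Z/o + 1 = 1 + Z/o)
(-3520827 - 2859432)*(415961 + t(548, 1036)) = (-3520827 - 2859432)*(415961 + (1036 + 548)/548) = -6380259*(415961 + (1/548)*1584) = -6380259*(415961 + 396/137) = -6380259*56987053/137 = -363592157786727/137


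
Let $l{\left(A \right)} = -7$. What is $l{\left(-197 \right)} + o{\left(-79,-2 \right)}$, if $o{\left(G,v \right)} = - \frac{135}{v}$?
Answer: $\frac{121}{2} \approx 60.5$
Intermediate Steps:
$l{\left(-197 \right)} + o{\left(-79,-2 \right)} = -7 - \frac{135}{-2} = -7 - - \frac{135}{2} = -7 + \frac{135}{2} = \frac{121}{2}$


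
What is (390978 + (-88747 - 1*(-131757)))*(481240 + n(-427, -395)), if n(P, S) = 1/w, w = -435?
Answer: 90850787093212/435 ≈ 2.0885e+11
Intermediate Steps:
n(P, S) = -1/435 (n(P, S) = 1/(-435) = -1/435)
(390978 + (-88747 - 1*(-131757)))*(481240 + n(-427, -395)) = (390978 + (-88747 - 1*(-131757)))*(481240 - 1/435) = (390978 + (-88747 + 131757))*(209339399/435) = (390978 + 43010)*(209339399/435) = 433988*(209339399/435) = 90850787093212/435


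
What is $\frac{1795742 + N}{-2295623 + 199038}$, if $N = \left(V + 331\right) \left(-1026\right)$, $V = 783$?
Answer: $- \frac{652778}{2096585} \approx -0.31135$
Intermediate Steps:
$N = -1142964$ ($N = \left(783 + 331\right) \left(-1026\right) = 1114 \left(-1026\right) = -1142964$)
$\frac{1795742 + N}{-2295623 + 199038} = \frac{1795742 - 1142964}{-2295623 + 199038} = \frac{652778}{-2096585} = 652778 \left(- \frac{1}{2096585}\right) = - \frac{652778}{2096585}$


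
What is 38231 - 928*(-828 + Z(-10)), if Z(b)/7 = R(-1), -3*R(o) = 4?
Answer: 2445829/3 ≈ 8.1528e+5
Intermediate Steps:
R(o) = -4/3 (R(o) = -⅓*4 = -4/3)
Z(b) = -28/3 (Z(b) = 7*(-4/3) = -28/3)
38231 - 928*(-828 + Z(-10)) = 38231 - 928*(-828 - 28/3) = 38231 - 928*(-2512)/3 = 38231 - 1*(-2331136/3) = 38231 + 2331136/3 = 2445829/3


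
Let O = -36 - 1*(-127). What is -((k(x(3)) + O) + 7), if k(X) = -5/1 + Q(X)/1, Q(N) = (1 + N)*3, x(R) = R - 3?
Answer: -96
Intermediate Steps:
x(R) = -3 + R
O = 91 (O = -36 + 127 = 91)
Q(N) = 3 + 3*N
k(X) = -2 + 3*X (k(X) = -5/1 + (3 + 3*X)/1 = -5*1 + (3 + 3*X)*1 = -5 + (3 + 3*X) = -2 + 3*X)
-((k(x(3)) + O) + 7) = -(((-2 + 3*(-3 + 3)) + 91) + 7) = -(((-2 + 3*0) + 91) + 7) = -(((-2 + 0) + 91) + 7) = -((-2 + 91) + 7) = -(89 + 7) = -1*96 = -96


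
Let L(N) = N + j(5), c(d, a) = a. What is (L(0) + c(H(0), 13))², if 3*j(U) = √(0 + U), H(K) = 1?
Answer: (39 + √5)²/9 ≈ 188.93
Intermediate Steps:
j(U) = √U/3 (j(U) = √(0 + U)/3 = √U/3)
L(N) = N + √5/3
(L(0) + c(H(0), 13))² = ((0 + √5/3) + 13)² = (√5/3 + 13)² = (13 + √5/3)²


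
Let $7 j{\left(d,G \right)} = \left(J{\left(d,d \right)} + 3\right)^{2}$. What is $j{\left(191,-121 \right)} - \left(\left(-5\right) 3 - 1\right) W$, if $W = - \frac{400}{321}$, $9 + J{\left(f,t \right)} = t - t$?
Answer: $- \frac{33244}{2247} \approx -14.795$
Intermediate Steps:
$J{\left(f,t \right)} = -9$ ($J{\left(f,t \right)} = -9 + \left(t - t\right) = -9 + 0 = -9$)
$W = - \frac{400}{321}$ ($W = \left(-400\right) \frac{1}{321} = - \frac{400}{321} \approx -1.2461$)
$j{\left(d,G \right)} = \frac{36}{7}$ ($j{\left(d,G \right)} = \frac{\left(-9 + 3\right)^{2}}{7} = \frac{\left(-6\right)^{2}}{7} = \frac{1}{7} \cdot 36 = \frac{36}{7}$)
$j{\left(191,-121 \right)} - \left(\left(-5\right) 3 - 1\right) W = \frac{36}{7} - \left(\left(-5\right) 3 - 1\right) \left(- \frac{400}{321}\right) = \frac{36}{7} - \left(-15 - 1\right) \left(- \frac{400}{321}\right) = \frac{36}{7} - \left(-16\right) \left(- \frac{400}{321}\right) = \frac{36}{7} - \frac{6400}{321} = - \frac{33244}{2247}$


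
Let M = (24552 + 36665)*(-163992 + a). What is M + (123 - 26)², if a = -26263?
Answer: -11646830926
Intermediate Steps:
M = -11646840335 (M = (24552 + 36665)*(-163992 - 26263) = 61217*(-190255) = -11646840335)
M + (123 - 26)² = -11646840335 + (123 - 26)² = -11646840335 + 97² = -11646840335 + 9409 = -11646830926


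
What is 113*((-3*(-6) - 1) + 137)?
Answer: 17402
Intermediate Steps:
113*((-3*(-6) - 1) + 137) = 113*((18 - 1) + 137) = 113*(17 + 137) = 113*154 = 17402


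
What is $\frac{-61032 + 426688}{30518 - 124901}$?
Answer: $- \frac{365656}{94383} \approx -3.8742$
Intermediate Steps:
$\frac{-61032 + 426688}{30518 - 124901} = \frac{365656}{-94383} = 365656 \left(- \frac{1}{94383}\right) = - \frac{365656}{94383}$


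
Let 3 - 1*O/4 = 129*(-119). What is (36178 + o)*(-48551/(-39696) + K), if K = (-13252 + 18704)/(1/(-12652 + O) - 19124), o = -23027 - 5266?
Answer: 6084280133943241/822644673968 ≈ 7396.0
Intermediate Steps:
O = 61416 (O = 12 - 516*(-119) = 12 - 4*(-15351) = 12 + 61404 = 61416)
o = -28293
K = -265861328/932562735 (K = (-13252 + 18704)/(1/(-12652 + 61416) - 19124) = 5452/(1/48764 - 19124) = 5452/(-932562735/48764) = 5452*(-48764/932562735) = -265861328/932562735 ≈ -0.28509)
(36178 + o)*(-48551/(-39696) + K) = (36178 - 28293)*(-48551/(-39696) - 265861328/932562735) = 7885*(-48551*(-1/39696) - 265861328/932562735) = 7885*(48551/39696 - 265861328/932562735) = 7885*(3858135785633/4113223369840) = 6084280133943241/822644673968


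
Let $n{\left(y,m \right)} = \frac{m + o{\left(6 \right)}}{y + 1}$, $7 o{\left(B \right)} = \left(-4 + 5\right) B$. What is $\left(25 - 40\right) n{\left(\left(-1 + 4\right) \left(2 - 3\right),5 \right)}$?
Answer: $\frac{615}{14} \approx 43.929$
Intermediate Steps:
$o{\left(B \right)} = \frac{B}{7}$ ($o{\left(B \right)} = \frac{\left(-4 + 5\right) B}{7} = \frac{1 B}{7} = \frac{B}{7}$)
$n{\left(y,m \right)} = \frac{\frac{6}{7} + m}{1 + y}$ ($n{\left(y,m \right)} = \frac{m + \frac{1}{7} \cdot 6}{y + 1} = \frac{m + \frac{6}{7}}{1 + y} = \frac{\frac{6}{7} + m}{1 + y}$)
$\left(25 - 40\right) n{\left(\left(-1 + 4\right) \left(2 - 3\right),5 \right)} = \left(25 - 40\right) \frac{\frac{6}{7} + 5}{1 + \left(-1 + 4\right) \left(2 - 3\right)} = \left(25 - 40\right) \frac{1}{1 + 3 \left(-1\right)} \frac{41}{7} = - 15 \frac{1}{1 - 3} \cdot \frac{41}{7} = - 15 \frac{1}{-2} \cdot \frac{41}{7} = - 15 \left(\left(- \frac{1}{2}\right) \frac{41}{7}\right) = \left(-15\right) \left(- \frac{41}{14}\right) = \frac{615}{14}$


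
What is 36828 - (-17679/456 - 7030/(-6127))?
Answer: 34333101563/931304 ≈ 36866.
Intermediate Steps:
36828 - (-17679/456 - 7030/(-6127)) = 36828 - (-17679*1/456 - 7030*(-1/6127)) = 36828 - (-5893/152 + 7030/6127) = 36828 - 1*(-35037851/931304) = 36828 + 35037851/931304 = 34333101563/931304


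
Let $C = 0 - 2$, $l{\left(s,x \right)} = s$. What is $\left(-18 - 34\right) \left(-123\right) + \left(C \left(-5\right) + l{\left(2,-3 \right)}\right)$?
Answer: $6408$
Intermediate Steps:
$C = -2$ ($C = 0 - 2 = -2$)
$\left(-18 - 34\right) \left(-123\right) + \left(C \left(-5\right) + l{\left(2,-3 \right)}\right) = \left(-18 - 34\right) \left(-123\right) + \left(\left(-2\right) \left(-5\right) + 2\right) = \left(-18 - 34\right) \left(-123\right) + \left(10 + 2\right) = \left(-52\right) \left(-123\right) + 12 = 6396 + 12 = 6408$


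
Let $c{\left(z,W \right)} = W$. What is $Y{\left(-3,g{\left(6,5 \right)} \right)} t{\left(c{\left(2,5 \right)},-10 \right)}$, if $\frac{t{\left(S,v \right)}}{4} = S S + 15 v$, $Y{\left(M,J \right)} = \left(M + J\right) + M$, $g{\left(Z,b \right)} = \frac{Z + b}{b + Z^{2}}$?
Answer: $\frac{117500}{41} \approx 2865.9$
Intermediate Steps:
$g{\left(Z,b \right)} = \frac{Z + b}{b + Z^{2}}$
$Y{\left(M,J \right)} = J + 2 M$ ($Y{\left(M,J \right)} = \left(J + M\right) + M = J + 2 M$)
$t{\left(S,v \right)} = 4 S^{2} + 60 v$ ($t{\left(S,v \right)} = 4 \left(S S + 15 v\right) = 4 \left(S^{2} + 15 v\right) = 4 S^{2} + 60 v$)
$Y{\left(-3,g{\left(6,5 \right)} \right)} t{\left(c{\left(2,5 \right)},-10 \right)} = \left(\frac{6 + 5}{5 + 6^{2}} + 2 \left(-3\right)\right) \left(4 \cdot 5^{2} + 60 \left(-10\right)\right) = \left(\frac{1}{5 + 36} \cdot 11 - 6\right) \left(4 \cdot 25 - 600\right) = \left(\frac{1}{41} \cdot 11 - 6\right) \left(100 - 600\right) = \left(\frac{1}{41} \cdot 11 - 6\right) \left(-500\right) = \left(\frac{11}{41} - 6\right) \left(-500\right) = \left(- \frac{235}{41}\right) \left(-500\right) = \frac{117500}{41}$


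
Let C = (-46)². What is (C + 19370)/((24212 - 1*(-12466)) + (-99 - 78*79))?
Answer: 7162/10139 ≈ 0.70638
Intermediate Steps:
C = 2116
(C + 19370)/((24212 - 1*(-12466)) + (-99 - 78*79)) = (2116 + 19370)/((24212 - 1*(-12466)) + (-99 - 78*79)) = 21486/((24212 + 12466) + (-99 - 6162)) = 21486/(36678 - 6261) = 21486/30417 = 21486*(1/30417) = 7162/10139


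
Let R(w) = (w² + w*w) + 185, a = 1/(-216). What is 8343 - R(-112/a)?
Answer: -1170497570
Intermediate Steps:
a = -1/216 ≈ -0.0046296
R(w) = 185 + 2*w² (R(w) = (w² + w²) + 185 = 2*w² + 185 = 185 + 2*w²)
8343 - R(-112/a) = 8343 - (185 + 2*(-112/(-1/216))²) = 8343 - (185 + 2*(-112*(-216))²) = 8343 - (185 + 2*24192²) = 8343 - (185 + 2*585252864) = 8343 - (185 + 1170505728) = 8343 - 1*1170505913 = 8343 - 1170505913 = -1170497570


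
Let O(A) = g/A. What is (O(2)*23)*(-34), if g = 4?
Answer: -1564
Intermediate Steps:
O(A) = 4/A
(O(2)*23)*(-34) = ((4/2)*23)*(-34) = ((4*(1/2))*23)*(-34) = (2*23)*(-34) = 46*(-34) = -1564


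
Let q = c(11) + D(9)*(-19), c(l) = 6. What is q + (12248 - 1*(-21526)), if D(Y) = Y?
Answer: 33609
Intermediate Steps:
q = -165 (q = 6 + 9*(-19) = 6 - 171 = -165)
q + (12248 - 1*(-21526)) = -165 + (12248 - 1*(-21526)) = -165 + (12248 + 21526) = -165 + 33774 = 33609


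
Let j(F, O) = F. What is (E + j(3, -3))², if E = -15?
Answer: 144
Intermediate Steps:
(E + j(3, -3))² = (-15 + 3)² = (-12)² = 144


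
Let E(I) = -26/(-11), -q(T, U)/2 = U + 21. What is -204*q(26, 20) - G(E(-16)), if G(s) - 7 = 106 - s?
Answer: 182791/11 ≈ 16617.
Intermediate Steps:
q(T, U) = -42 - 2*U (q(T, U) = -2*(U + 21) = -2*(21 + U) = -42 - 2*U)
E(I) = 26/11 (E(I) = -26*(-1/11) = 26/11)
G(s) = 113 - s (G(s) = 7 + (106 - s) = 113 - s)
-204*q(26, 20) - G(E(-16)) = -204*(-42 - 2*20) - (113 - 1*26/11) = -204*(-42 - 40) - (113 - 26/11) = -204*(-82) - 1*1217/11 = 16728 - 1217/11 = 182791/11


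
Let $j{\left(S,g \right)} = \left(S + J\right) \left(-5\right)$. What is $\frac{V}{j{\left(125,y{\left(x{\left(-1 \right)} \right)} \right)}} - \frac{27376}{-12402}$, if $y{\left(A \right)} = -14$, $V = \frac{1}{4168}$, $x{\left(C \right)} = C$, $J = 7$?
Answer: $\frac{12551346413}{5686068960} \approx 2.2074$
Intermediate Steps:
$V = \frac{1}{4168} \approx 0.00023992$
$j{\left(S,g \right)} = -35 - 5 S$ ($j{\left(S,g \right)} = \left(S + 7\right) \left(-5\right) = \left(7 + S\right) \left(-5\right) = -35 - 5 S$)
$\frac{V}{j{\left(125,y{\left(x{\left(-1 \right)} \right)} \right)}} - \frac{27376}{-12402} = \frac{1}{4168 \left(-35 - 625\right)} - \frac{27376}{-12402} = \frac{1}{4168 \left(-35 - 625\right)} - - \frac{13688}{6201} = \frac{1}{4168 \left(-660\right)} + \frac{13688}{6201} = \frac{1}{4168} \left(- \frac{1}{660}\right) + \frac{13688}{6201} = - \frac{1}{2750880} + \frac{13688}{6201} = \frac{12551346413}{5686068960}$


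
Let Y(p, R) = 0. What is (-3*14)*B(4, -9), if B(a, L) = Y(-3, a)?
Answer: 0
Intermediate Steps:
B(a, L) = 0
(-3*14)*B(4, -9) = -3*14*0 = -42*0 = 0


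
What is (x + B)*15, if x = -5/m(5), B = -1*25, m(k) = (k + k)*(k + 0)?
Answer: -753/2 ≈ -376.50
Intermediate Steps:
m(k) = 2*k² (m(k) = (2*k)*k = 2*k²)
B = -25
x = -⅒ (x = -5/(2*5²) = -5/(2*25) = -5/50 = -5*1/50 = -⅒ ≈ -0.10000)
(x + B)*15 = (-⅒ - 25)*15 = -251/10*15 = -753/2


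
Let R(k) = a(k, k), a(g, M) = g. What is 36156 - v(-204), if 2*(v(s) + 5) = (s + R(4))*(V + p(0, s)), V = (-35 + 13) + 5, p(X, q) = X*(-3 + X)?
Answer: 34461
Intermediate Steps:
V = -17 (V = -22 + 5 = -17)
R(k) = k
v(s) = -39 - 17*s/2 (v(s) = -5 + ((s + 4)*(-17 + 0*(-3 + 0)))/2 = -5 + ((4 + s)*(-17 + 0*(-3)))/2 = -5 + ((4 + s)*(-17 + 0))/2 = -5 + ((4 + s)*(-17))/2 = -5 + (-68 - 17*s)/2 = -5 + (-34 - 17*s/2) = -39 - 17*s/2)
36156 - v(-204) = 36156 - (-39 - 17/2*(-204)) = 36156 - (-39 + 1734) = 36156 - 1*1695 = 36156 - 1695 = 34461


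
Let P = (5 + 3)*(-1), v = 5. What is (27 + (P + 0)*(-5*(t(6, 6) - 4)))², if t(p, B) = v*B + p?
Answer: 1708249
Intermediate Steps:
P = -8 (P = 8*(-1) = -8)
t(p, B) = p + 5*B (t(p, B) = 5*B + p = p + 5*B)
(27 + (P + 0)*(-5*(t(6, 6) - 4)))² = (27 + (-8 + 0)*(-5*((6 + 5*6) - 4)))² = (27 - (-40)*((6 + 30) - 4))² = (27 - (-40)*(36 - 4))² = (27 - (-40)*32)² = (27 - 8*(-160))² = (27 + 1280)² = 1307² = 1708249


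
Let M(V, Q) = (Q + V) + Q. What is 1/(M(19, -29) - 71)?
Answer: -1/110 ≈ -0.0090909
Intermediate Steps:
M(V, Q) = V + 2*Q
1/(M(19, -29) - 71) = 1/((19 + 2*(-29)) - 71) = 1/((19 - 58) - 71) = 1/(-39 - 71) = 1/(-110) = -1/110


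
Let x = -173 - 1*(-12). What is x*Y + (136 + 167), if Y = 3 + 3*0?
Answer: -180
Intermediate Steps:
x = -161 (x = -173 + 12 = -161)
Y = 3 (Y = 3 + 0 = 3)
x*Y + (136 + 167) = -161*3 + (136 + 167) = -483 + 303 = -180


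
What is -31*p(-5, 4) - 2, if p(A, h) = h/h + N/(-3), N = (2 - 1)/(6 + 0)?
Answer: -563/18 ≈ -31.278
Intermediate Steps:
N = 1/6 ≈ 0.16667
p(A, h) = 17/18 (p(A, h) = h/h + (1/6)/(-3) = 1 + (1/6)*(-1/3) = 1 - 1/18 = 17/18)
-31*p(-5, 4) - 2 = -31*17/18 - 2 = -527/18 - 2 = -563/18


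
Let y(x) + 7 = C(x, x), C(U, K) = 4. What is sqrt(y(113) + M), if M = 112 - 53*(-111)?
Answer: 2*sqrt(1498) ≈ 77.408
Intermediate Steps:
M = 5995 (M = 112 + 5883 = 5995)
y(x) = -3 (y(x) = -7 + 4 = -3)
sqrt(y(113) + M) = sqrt(-3 + 5995) = sqrt(5992) = 2*sqrt(1498)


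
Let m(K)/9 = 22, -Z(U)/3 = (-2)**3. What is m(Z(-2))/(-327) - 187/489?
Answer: -52657/53301 ≈ -0.98792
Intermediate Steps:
Z(U) = 24 (Z(U) = -3*(-2)**3 = -3*(-8) = 24)
m(K) = 198 (m(K) = 9*22 = 198)
m(Z(-2))/(-327) - 187/489 = 198/(-327) - 187/489 = 198*(-1/327) - 187*1/489 = -66/109 - 187/489 = -52657/53301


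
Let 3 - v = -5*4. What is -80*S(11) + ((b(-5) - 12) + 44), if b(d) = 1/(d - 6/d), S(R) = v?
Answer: -34357/19 ≈ -1808.3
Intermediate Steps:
v = 23 (v = 3 - (-5)*4 = 3 - 1*(-20) = 3 + 20 = 23)
S(R) = 23
-80*S(11) + ((b(-5) - 12) + 44) = -80*23 + ((-5/(-6 + (-5)²) - 12) + 44) = -1840 + ((-5/(-6 + 25) - 12) + 44) = -1840 + ((-5/19 - 12) + 44) = -1840 + (-233/19 + 44) = -1840 + 603/19 = -34357/19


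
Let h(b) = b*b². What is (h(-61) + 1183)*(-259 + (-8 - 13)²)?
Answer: -41095236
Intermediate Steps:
h(b) = b³
(h(-61) + 1183)*(-259 + (-8 - 13)²) = ((-61)³ + 1183)*(-259 + (-8 - 13)²) = (-226981 + 1183)*(-259 + (-21)²) = -225798*(-259 + 441) = -225798*182 = -41095236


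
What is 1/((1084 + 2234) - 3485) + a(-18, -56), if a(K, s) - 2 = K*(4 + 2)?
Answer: -17703/167 ≈ -106.01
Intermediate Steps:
a(K, s) = 2 + 6*K (a(K, s) = 2 + K*(4 + 2) = 2 + K*6 = 2 + 6*K)
1/((1084 + 2234) - 3485) + a(-18, -56) = 1/((1084 + 2234) - 3485) + (2 + 6*(-18)) = 1/(3318 - 3485) + (2 - 108) = 1/(-167) - 106 = -1/167 - 106 = -17703/167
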